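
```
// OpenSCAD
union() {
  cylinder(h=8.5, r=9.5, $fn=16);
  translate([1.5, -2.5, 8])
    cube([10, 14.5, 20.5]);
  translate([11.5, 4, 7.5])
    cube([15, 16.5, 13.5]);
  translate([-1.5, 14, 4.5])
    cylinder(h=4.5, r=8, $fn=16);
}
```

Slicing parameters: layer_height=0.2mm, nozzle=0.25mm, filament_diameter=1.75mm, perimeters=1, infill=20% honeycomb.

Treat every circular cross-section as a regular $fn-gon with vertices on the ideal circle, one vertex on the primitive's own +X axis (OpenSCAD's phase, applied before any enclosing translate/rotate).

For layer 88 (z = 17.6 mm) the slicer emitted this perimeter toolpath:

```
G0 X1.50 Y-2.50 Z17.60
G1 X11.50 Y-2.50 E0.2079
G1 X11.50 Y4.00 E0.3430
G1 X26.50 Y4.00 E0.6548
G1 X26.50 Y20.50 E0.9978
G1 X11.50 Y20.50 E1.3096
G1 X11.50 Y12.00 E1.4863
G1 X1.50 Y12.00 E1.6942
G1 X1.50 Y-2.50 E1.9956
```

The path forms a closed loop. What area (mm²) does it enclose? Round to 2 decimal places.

Apply the shoelace formula to the sequence of (X, Y) vertices; enclosed area = 392.50 mm².

392.50 mm²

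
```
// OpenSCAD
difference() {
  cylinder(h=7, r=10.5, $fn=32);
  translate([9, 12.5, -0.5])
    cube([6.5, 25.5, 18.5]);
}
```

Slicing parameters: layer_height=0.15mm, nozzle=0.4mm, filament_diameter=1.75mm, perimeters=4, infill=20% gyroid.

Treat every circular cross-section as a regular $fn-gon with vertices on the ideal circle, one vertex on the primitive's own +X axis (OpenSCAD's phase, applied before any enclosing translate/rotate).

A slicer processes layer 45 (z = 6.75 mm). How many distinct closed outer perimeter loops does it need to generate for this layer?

1

At z = 6.75 mm: the cylinder: section is a regular 32-gon, circumradius r=10.5; the cube at (9, 12.5) is present — its section is the full 6.5×25.5 rectangle; Subtracting the remaining from the first: starting from the r=10.5 cylinder, the 6.5×25.5 cube at (9, 12.5) misses the remaining region (no effect) — 1 connected region. The result has 1 disconnected region.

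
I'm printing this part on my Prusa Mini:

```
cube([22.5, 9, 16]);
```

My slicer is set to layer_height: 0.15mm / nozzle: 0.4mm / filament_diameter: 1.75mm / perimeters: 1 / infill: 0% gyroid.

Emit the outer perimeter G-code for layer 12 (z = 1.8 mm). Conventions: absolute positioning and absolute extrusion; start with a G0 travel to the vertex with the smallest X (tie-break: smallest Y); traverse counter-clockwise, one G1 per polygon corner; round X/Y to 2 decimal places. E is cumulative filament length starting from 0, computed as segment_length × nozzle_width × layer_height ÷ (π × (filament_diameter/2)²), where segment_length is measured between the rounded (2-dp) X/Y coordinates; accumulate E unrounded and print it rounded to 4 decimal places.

G0 X0.00 Y0.00 Z1.80
G1 X22.50 Y0.00 E0.5613
G1 X22.50 Y9.00 E0.7858
G1 X0.00 Y9.00 E1.3470
G1 X0.00 Y0.00 E1.5715

At z = 1.8 mm: the cube (footprint 22.5×9) is included at this height. The outline is a single polygon with 4 vertices. Extrusion per mm of travel: 0.4 × 0.15 / (π × 0.875²) = 0.024945. Accumulating E over each segment gives final E = 1.5715.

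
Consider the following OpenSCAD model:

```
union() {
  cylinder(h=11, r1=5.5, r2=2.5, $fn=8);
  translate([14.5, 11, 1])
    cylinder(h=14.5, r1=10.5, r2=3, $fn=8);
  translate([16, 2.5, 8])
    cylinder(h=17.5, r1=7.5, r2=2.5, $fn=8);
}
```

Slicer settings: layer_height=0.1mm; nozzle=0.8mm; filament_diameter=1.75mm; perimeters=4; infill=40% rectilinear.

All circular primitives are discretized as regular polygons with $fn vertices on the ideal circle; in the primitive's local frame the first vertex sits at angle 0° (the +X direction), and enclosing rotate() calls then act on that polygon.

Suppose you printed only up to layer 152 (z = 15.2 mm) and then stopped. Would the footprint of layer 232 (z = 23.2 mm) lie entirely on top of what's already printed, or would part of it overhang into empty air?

Compare the two slices. At z = 15.2: the cone does not reach this height (z outside [0, 11]); the cone at (14.5, 11): at t=0.979 of its height the radius interpolates to r₁+(r₂−r₁)t = 3.155, giving a regular 8-gon of that circumradius (area = (8/2)·3.155²·sin(360°/8) = 28.16 mm²); the cone at (16, 2.5): at t=0.411 of its height the radius interpolates to r₁+(r₂−r₁)t = 5.443, giving a regular 8-gon of that circumradius (area = (8/2)·5.443²·sin(360°/8) = 83.79 mm²); Taking the union: the 2 present regions are separate (no shared area or edge), so areas and boundary lengths simply add and each stays a separate island — area = 111.95 mm². At z = 23.2: the cone is absent (z outside [0, 11]); the cone at (14.5, 11) is not intersected at this z (z outside [1, 15.5]); the cone at (16, 2.5) contributes a regular 8-gon of circumradius 3.157 (interpolated between r1=7.5 and r2=2.5 at t=0.869) (area = (8/2)·3.157²·sin(360°/8) = 28.19 mm²); Combining (union): only the cone at (16, 2.5) is present, so the union is just that shape — area = 28.19 mm². Checking containment: the cross-section at z = 23.2 is a subset of the cross-section at z = 15.2.

entirely on top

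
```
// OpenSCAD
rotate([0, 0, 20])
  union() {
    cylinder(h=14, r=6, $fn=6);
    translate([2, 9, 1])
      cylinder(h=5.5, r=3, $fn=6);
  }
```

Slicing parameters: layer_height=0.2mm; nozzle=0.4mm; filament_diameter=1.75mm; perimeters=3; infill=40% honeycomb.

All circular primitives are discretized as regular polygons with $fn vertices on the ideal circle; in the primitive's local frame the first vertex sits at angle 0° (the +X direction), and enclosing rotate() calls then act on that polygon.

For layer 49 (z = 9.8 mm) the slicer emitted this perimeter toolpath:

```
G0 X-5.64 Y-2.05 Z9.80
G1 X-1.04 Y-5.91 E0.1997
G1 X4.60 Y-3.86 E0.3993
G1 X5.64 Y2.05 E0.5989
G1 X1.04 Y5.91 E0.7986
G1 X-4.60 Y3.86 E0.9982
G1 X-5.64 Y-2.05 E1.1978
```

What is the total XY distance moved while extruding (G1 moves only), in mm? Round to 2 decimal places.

36.01 mm

Sum the Euclidean lengths of each G1 segment: total = 36.01 mm.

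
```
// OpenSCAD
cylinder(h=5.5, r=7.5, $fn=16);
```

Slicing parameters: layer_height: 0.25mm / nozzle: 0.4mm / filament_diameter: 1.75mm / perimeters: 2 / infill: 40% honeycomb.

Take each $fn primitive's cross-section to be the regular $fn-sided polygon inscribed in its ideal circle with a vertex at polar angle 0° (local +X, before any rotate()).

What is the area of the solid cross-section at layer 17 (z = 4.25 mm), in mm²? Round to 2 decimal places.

At z = 4.25 mm: the r=7.5 cylinder contributes a regular 16-gon of circumradius 7.5 (area = (16/2)·7.500²·sin(360°/16) = 172.21 mm²). Overall, the cross-section is a single solid region. Net area = 172.21 mm².

172.21 mm²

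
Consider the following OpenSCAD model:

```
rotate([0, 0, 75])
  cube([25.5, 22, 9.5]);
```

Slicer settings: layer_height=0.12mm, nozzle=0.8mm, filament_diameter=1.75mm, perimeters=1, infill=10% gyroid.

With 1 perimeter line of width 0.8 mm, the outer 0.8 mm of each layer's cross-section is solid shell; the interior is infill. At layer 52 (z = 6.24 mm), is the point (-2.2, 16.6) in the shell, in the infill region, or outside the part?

At z = 6.24 mm: the cube (footprint 25.5×22) is included at this height; (rotated 75° about Z; rotation is an isometry so areas/perimeters/island counts are preserved). Overall, the cross-section is a single solid region. Undo the 75° rotation: the query point maps to (15.465, 6.421) in the un-rotated model frame. The nearest boundary edge runs (0.00, 0.00)→(25.50, 0.00); distance from the point to it = 6.42 mm. The point is inside the cross-section and 6.42 mm from the nearest boundary — more than the 0.8 mm shell width (1 × 0.8), so it's in the infill interior.

infill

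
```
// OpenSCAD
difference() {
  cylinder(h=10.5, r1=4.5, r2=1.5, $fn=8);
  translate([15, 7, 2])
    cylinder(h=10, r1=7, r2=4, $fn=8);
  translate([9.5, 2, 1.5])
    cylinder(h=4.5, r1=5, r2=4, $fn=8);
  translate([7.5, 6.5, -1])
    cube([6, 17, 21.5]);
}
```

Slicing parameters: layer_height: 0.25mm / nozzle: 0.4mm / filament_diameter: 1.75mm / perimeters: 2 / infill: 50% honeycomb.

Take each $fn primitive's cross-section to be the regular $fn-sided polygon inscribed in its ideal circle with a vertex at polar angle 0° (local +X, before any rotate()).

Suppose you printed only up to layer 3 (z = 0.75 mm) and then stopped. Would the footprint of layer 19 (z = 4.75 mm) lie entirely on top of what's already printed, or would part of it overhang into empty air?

entirely on top

Compare the two slices. At z = 0.75: the cone: at t=0.071 of its height the radius interpolates to r₁+(r₂−r₁)t = 4.286, giving a regular 8-gon of that circumradius (area = (8/2)·4.286²·sin(360°/8) = 51.95 mm²); the cone at (15, 7) is absent (z outside [2, 12]); the cone at (9.5, 2) is not intersected at this z (z outside [1.5, 6]); the cube at (7.5, 6.5) (footprint 6×17) is included at this height (area 102.00 mm²); Taking the first minus the rest: starting from the cone (51.95 mm²), the 6×17 cube at (7.5, 6.5) misses the remaining region (no effect) — area = 51.95 mm². At z = 4.75: the cone (r1=4.5→r2=1.5) has section circumradius 3.143 here — a regular 8-gon (area = (8/2)·3.143²·sin(360°/8) = 27.94 mm²); the cone at (15, 7) (r1=7→r2=4) has section circumradius 6.175 here — a regular 8-gon (area = (8/2)·6.175²·sin(360°/8) = 107.85 mm²); the cone at (9.5, 2) (r1=5→r2=4) has section circumradius 4.278 here — a regular 8-gon (area = (8/2)·4.278²·sin(360°/8) = 51.76 mm²); the cube at (7.5, 6.5) (footprint 6×17) is included at this height (area 102.00 mm²); After the difference (first − rest): starting from the cone (27.94 mm²), the cone at (15, 7) misses the remaining region (no effect); the cone at (9.5, 2) misses the remaining region (no effect); the 6×17 cube at (7.5, 6.5) misses the remaining region (no effect) — area = 27.94 mm². Checking containment: the cross-section at z = 4.75 is a subset of the cross-section at z = 0.75.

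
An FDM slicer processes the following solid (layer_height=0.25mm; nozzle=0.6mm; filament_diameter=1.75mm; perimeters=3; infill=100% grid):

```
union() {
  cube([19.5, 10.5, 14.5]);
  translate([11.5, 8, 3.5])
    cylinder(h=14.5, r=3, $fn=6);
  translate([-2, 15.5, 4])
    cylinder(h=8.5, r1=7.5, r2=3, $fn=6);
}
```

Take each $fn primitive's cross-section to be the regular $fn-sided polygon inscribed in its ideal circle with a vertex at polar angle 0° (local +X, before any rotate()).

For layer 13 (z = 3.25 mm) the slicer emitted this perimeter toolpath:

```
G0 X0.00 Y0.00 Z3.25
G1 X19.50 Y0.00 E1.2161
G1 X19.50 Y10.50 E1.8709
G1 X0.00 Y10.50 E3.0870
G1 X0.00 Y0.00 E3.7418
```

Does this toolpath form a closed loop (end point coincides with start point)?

yes

Start point (G0): (0.00, 0.00). End point (last G1): the path returns to the start — closed.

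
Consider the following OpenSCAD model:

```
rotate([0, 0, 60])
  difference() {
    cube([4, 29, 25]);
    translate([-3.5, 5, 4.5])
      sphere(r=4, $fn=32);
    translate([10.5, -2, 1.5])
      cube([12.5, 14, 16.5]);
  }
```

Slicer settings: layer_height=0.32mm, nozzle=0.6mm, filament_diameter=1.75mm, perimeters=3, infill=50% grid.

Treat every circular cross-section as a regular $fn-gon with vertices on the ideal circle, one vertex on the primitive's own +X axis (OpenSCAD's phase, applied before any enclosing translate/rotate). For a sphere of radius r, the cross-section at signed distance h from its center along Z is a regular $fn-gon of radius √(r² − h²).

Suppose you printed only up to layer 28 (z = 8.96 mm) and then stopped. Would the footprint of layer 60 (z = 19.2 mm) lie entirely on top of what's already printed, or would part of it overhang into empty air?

Compare the two slices. At z = 8.96: the cube (footprint 4×29) is included at this height (area 116.00 mm²); the sphere at (-3.5, 5) is absent (|z−center|=4.460 > r=4); the 12.5×14 cube at (10.5, -2) contributes its full rectangle (area 175.00 mm²); Subtracting the remaining from the first: starting from the 4×29 cube (116.00 mm²), the 12.5×14 cube at (10.5, -2) misses the remaining region (no effect) — area = 116.00 mm²; (rotated 60° about Z; rotation is an isometry so areas/perimeters/island counts are preserved). At z = 19.2: the 4×29 cube contributes its full rectangle (area 116.00 mm²); the sphere at (-3.5, 5) does not reach this height (|z−center|=14.700 > r=4); the cube at (10.5, -2) does not reach this height (z outside [1.5, 18]); After the difference (first − rest): none of the subtracted shapes is present at this height, so the 4×29 cube is unchanged — area = 116.00 mm²; (whole slice rotated 60° about Z — lengths, areas and connectivity unchanged). Checking containment: the cross-section at z = 19.2 is a subset of the cross-section at z = 8.96.

entirely on top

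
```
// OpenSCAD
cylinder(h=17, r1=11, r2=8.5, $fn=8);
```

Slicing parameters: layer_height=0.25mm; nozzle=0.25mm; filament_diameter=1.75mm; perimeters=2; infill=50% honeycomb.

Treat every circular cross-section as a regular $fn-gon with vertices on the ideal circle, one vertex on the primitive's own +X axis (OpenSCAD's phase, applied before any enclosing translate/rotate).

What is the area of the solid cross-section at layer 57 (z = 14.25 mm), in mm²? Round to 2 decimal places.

224.26 mm²

At z = 14.25 mm: the cone: at t=0.838 of its height the radius interpolates to r₁+(r₂−r₁)t = 8.904, giving a regular 8-gon of that circumradius (area = (8/2)·8.904²·sin(360°/8) = 224.26 mm²). Overall, the cross-section is a single solid region. Net area = 224.26 mm².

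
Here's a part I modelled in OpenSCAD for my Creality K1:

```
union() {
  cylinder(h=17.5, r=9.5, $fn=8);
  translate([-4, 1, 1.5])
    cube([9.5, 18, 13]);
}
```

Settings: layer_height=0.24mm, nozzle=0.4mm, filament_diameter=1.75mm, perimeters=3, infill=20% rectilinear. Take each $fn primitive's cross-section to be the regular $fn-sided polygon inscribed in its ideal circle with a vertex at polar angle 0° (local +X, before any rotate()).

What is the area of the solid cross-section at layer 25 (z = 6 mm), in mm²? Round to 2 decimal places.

At z = 6 mm: the cylinder: section is a regular 8-gon, circumradius r=9.5 (area = (8/2)·9.500²·sin(360°/8) = 255.27 mm²); the cube at (-4, 1) is present — its section is the full 9.5×18 rectangle (area 171.00 mm²); Taking the union: the regions partially overlap — summed areas 426.27 mm² minus the doubly-counted overlap 71.17 mm² gives 355.09 mm² — area = 355.09 mm². Overall, the cross-section is a single solid region. Net area = 355.09 mm².

355.09 mm²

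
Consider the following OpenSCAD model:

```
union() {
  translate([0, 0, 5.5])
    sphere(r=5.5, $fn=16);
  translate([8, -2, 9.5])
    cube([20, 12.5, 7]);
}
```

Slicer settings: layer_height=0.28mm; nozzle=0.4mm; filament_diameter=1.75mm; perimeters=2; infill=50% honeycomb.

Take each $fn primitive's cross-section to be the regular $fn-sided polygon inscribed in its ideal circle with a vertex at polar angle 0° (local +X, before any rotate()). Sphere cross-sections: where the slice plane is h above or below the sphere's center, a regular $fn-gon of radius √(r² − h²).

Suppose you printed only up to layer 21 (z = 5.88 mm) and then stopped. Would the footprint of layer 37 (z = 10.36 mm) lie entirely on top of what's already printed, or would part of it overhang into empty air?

part overhangs

Compare the two slices. At z = 5.88: the r=5.5 sphere slices to a regular 16-gon of circumradius 5.487 (√(r²−h²) with h=0.38 from center) (area = (16/2)·5.487²·sin(360°/16) = 92.17 mm²); the cube at (8, -2) does not reach this height (z outside [9.5, 16.5]); Taking the union: only the r=5.5 sphere is present, so the union is just that shape — area = 92.17 mm². At z = 10.36: the r=5.5 sphere contributes a regular 16-gon of circumradius √(5.5²−4.86²) = 2.575 (area = (16/2)·2.575²·sin(360°/16) = 20.30 mm²); the cube at (8, -2) (footprint 20×12.5) is included at this height (area 250.00 mm²); Merging all regions: the 2 present regions are separate (no shared area or edge), so areas and boundary lengths simply add and each stays a separate island — area = 270.30 mm². Checking containment: at z = 10.36 the cross-section extends beyond the z = 5.88 cross-section by about 250.00 mm².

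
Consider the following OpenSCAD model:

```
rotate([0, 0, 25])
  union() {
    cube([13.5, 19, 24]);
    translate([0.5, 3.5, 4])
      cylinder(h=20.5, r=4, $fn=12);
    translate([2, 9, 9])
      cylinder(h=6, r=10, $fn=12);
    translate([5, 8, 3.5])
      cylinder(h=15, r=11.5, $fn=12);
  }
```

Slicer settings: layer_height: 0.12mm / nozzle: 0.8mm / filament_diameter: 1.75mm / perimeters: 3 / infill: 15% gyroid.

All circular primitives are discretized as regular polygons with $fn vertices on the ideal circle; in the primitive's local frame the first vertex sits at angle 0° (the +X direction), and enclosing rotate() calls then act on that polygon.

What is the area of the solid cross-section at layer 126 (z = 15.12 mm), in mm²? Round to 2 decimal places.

At z = 15.12 mm: the cube is present — its section is the full 13.5×19 rectangle (area 256.50 mm²); the cylinder at (0.5, 3.5): section is a regular 12-gon, circumradius r=4 (area = (12/2)·4.000²·sin(360°/12) = 48.00 mm²); the cylinder at (2, 9) is absent (z outside [9, 15]); the cylinder at (5, 8): section is a regular 12-gon, circumradius r=11.5 (area = (12/2)·11.500²·sin(360°/12) = 396.75 mm²); Taking the union: the regions partially overlap — summed areas 701.25 mm² minus the doubly-counted overlap 294.21 mm² gives 407.04 mm² — area = 407.04 mm²; (whole slice rotated 25° about Z — lengths, areas and connectivity unchanged). Overall, the cross-section is a single solid region. Net area = 407.04 mm².

407.04 mm²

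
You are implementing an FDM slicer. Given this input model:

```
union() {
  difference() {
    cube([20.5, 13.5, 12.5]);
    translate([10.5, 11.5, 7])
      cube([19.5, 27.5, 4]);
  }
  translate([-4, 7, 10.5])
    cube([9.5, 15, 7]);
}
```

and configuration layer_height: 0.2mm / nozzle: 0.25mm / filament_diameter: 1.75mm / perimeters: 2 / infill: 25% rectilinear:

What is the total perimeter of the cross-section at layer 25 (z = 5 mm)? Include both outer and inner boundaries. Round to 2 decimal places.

68.00 mm

At z = 5 mm: the cube is present — its section is the full 20.5×13.5 rectangle (perimeter 68.00 mm); the cube at (10.5, 11.5) is absent (z outside [7, 11]); Subtracting the remaining from the first: none of the subtracted shapes is present at this height, so the 20.5×13.5 cube is unchanged — boundary = 68.00 mm; the cube at (-4, 7) is not intersected at this z (z outside [10.5, 17.5]); Merging all regions: only that combined region is present, so the union is just that shape — boundary = 68.00 mm. Overall, the cross-section is a single solid region. Total boundary length (outer) = 68.00 mm.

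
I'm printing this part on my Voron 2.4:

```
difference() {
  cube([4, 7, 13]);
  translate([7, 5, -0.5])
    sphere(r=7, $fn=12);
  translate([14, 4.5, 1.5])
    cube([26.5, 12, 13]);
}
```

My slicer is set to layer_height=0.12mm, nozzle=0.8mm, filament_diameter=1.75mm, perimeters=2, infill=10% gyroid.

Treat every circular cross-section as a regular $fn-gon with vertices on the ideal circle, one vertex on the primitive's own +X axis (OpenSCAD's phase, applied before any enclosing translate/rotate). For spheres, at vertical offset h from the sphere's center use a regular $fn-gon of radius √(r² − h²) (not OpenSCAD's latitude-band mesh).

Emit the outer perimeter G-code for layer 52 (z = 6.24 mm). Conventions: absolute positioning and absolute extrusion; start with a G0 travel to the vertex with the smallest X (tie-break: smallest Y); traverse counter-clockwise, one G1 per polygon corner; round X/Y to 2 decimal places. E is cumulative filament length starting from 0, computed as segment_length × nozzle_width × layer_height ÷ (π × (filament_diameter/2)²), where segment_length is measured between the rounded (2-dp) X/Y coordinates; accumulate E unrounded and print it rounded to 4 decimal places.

G0 X0.00 Y0.00 Z6.24
G1 X4.00 Y0.00 E0.1596
G1 X4.00 Y7.00 E0.4390
G1 X0.00 Y7.00 E0.5987
G1 X0.00 Y0.00 E0.8781

At z = 6.24 mm: the 4×7 cube contributes its full rectangle; the r=7 sphere at (7, 5) slices to a regular 12-gon of circumradius 1.890 (√(r²−h²) with h=6.74 from center); the 26.5×12 cube at (14, 4.5) contributes its full rectangle; Taking the first minus the rest: starting from the 4×7 cube, the r=7 sphere at (7, 5) misses the remaining region (no effect); the 26.5×12 cube at (14, 4.5) misses the remaining region (no effect) — 1 connected region. The outline is a single polygon with 4 vertices. Extrusion per mm of travel: 0.8 × 0.12 / (π × 0.875²) = 0.039912. Accumulating E over each segment gives final E = 0.8781.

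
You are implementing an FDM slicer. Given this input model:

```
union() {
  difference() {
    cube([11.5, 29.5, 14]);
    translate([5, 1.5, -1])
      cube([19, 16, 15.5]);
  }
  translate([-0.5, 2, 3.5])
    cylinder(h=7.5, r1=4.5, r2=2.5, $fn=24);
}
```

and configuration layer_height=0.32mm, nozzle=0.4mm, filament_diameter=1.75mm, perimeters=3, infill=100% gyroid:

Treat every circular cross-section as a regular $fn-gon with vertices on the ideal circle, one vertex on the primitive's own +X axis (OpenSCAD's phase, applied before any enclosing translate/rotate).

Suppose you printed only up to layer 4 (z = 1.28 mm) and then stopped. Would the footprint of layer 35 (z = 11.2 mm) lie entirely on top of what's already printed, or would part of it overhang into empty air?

Compare the two slices. At z = 1.28: the 11.5×29.5 cube contributes its full rectangle (area 339.25 mm²); the 19×16 cube at (5, 1.5) contributes its full rectangle (area 304.00 mm²); Subtracting the remaining from the first: starting from the 11.5×29.5 cube (339.25 mm²), the 19×16 cube at (5, 1.5) partially overlaps it — only the 104.00 mm² overlap (of its 304.00 mm²) is removed, clipping the outline — area = 235.25 mm²; the cone at (-0.5, 2) does not reach this height (z outside [3.5, 11]); Taking the union: only that combined region is present, so the union is just that shape — area = 235.25 mm². At z = 11.2: the cube (footprint 11.5×29.5) is included at this height (area 339.25 mm²); the cube at (5, 1.5) (footprint 19×16) is included at this height (area 304.00 mm²); Subtracting the remaining from the first: starting from the 11.5×29.5 cube (339.25 mm²), the 19×16 cube at (5, 1.5) partially overlaps it — only the 104.00 mm² overlap (of its 304.00 mm²) is removed, clipping the outline — area = 235.25 mm²; the cone at (-0.5, 2) does not reach this height (z outside [3.5, 11]); Merging all regions: only that combined region is present, so the union is just that shape — area = 235.25 mm². Checking containment: the cross-section at z = 11.2 is a subset of the cross-section at z = 1.28.

entirely on top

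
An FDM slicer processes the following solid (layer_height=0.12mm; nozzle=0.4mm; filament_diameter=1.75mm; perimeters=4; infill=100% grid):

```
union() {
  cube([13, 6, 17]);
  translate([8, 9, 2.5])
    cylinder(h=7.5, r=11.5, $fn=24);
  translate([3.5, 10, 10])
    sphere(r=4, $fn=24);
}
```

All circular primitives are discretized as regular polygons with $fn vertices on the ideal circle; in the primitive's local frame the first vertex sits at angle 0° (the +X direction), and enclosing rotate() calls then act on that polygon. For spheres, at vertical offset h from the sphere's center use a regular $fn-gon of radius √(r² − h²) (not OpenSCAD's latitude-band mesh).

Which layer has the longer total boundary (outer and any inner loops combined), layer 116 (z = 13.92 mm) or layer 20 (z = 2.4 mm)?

Layer 116 (z = 13.92): the 13×6 cube contributes its full rectangle (perimeter 38.00 mm); the cylinder at (8, 9) does not reach this height (z outside [2.5, 10]); the sphere at (3.5, 10): section is a regular 24-gon, circumradius = √(r²−h²) = √(4²−3.92²) = 0.796 (perimeter = 2·24·0.796·sin(180°/24) = 4.99 mm); Merging all regions: the 2 present regions are separate (no shared area or edge), so areas and boundary lengths simply add and each stays a separate island — boundary = 42.99 mm. So its perimeter = 42.99 mm. Layer 20 (z = 2.4): the 13×6 cube contributes its full rectangle (perimeter 38.00 mm); the cylinder at (8, 9) does not reach this height (z outside [2.5, 10]); the sphere at (3.5, 10) is not intersected at this z (|z−center|=7.600 > r=4); Taking the union: only the 13×6 cube is present, so the union is just that shape — boundary = 38.00 mm. So its perimeter = 38.00 mm. Layer 116 is larger (42.99 vs 38.00 mm).

layer 116 (z = 13.92 mm)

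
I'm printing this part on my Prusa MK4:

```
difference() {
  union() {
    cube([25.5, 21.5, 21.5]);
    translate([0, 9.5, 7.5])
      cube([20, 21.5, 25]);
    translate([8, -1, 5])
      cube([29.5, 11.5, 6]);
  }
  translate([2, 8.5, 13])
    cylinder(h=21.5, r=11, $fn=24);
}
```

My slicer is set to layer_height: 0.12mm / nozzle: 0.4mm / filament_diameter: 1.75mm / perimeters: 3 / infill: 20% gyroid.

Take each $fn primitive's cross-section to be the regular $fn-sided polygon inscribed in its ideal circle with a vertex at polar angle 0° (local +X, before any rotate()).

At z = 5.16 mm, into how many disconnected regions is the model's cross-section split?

1

At z = 5.16 mm: the cube is present — its section is the full 25.5×21.5 rectangle; the cube at (0, 9.5) does not reach this height (z outside [7.5, 32.5]); the cube at (8, -1) is present — its section is the full 29.5×11.5 rectangle; Combining (union): the regions partially overlap (shared area 183.75 mm²), so overlapping operands fuse into one piece — 1 connected region; the cylinder at (2, 8.5) does not reach this height (z outside [13, 34.5]); After the difference (first − rest): none of the subtracted shapes is present at this height, so the result so far is unchanged — 1 connected region. The result has 1 disconnected region.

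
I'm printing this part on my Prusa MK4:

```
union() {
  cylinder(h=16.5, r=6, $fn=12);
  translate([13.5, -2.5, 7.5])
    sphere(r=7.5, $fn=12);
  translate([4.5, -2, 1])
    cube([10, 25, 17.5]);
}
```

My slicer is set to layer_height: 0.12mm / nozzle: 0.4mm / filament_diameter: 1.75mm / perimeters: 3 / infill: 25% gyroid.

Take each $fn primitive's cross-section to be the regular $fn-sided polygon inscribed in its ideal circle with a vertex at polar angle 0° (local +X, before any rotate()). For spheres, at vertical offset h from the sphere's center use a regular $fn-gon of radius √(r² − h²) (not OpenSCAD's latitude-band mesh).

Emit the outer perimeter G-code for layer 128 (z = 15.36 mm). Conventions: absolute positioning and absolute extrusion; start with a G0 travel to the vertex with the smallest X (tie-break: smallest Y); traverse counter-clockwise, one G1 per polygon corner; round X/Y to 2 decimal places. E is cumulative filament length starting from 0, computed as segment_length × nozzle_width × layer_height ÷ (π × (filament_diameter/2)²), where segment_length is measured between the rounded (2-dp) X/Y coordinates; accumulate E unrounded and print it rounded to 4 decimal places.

G0 X-6.00 Y0.00 Z15.36
G1 X-5.20 Y-3.00 E0.0620
G1 X-3.00 Y-5.20 E0.1240
G1 X0.00 Y-6.00 E0.1860
G1 X3.00 Y-5.20 E0.2480
G1 X5.20 Y-3.00 E0.3101
G1 X5.46 Y-2.00 E0.3307
G1 X14.50 Y-2.00 E0.5111
G1 X14.50 Y23.00 E1.0100
G1 X4.50 Y23.00 E1.2095
G1 X4.50 Y3.70 E1.5947
G1 X3.00 Y5.20 E1.6370
G1 X0.00 Y6.00 E1.6990
G1 X-3.00 Y5.20 E1.7610
G1 X-5.20 Y3.00 E1.8230
G1 X-6.00 Y0.00 E1.8850

At z = 15.36 mm: the cylinder: section is a regular 12-gon, circumradius r=6; the sphere at (13.5, -2.5) is not intersected at this z (|z−center|=7.860 > r=7.5); the cube at (4.5, -2) (footprint 10×25) is included at this height; Combining (union): the regions partially overlap (shared area 6.00 mm²), so overlapping operands fuse into one piece — 1 connected region. The outline is a single polygon with 15 vertices. Extrusion per mm of travel: 0.4 × 0.12 / (π × 0.875²) = 0.019956. Accumulating E over each segment gives final E = 1.8850.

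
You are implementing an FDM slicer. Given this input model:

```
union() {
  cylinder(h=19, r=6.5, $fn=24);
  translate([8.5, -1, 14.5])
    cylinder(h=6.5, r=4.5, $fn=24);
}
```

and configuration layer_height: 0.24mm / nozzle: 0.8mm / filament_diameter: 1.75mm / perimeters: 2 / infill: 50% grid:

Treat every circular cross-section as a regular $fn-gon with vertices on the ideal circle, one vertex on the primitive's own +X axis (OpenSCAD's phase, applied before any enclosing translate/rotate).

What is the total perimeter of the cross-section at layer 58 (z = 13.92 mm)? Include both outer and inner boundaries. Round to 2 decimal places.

40.72 mm

At z = 13.92 mm: the r=6.5 cylinder contributes a regular 24-gon of circumradius 6.5 (perimeter = 2·24·6.500·sin(180°/24) = 40.72 mm); the cylinder at (8.5, -1) does not reach this height (z outside [14.5, 21]); Combining (union): only the r=6.5 cylinder is present, so the union is just that shape — boundary = 40.72 mm. Overall, the cross-section is a single solid region. Total boundary length (outer) = 40.72 mm.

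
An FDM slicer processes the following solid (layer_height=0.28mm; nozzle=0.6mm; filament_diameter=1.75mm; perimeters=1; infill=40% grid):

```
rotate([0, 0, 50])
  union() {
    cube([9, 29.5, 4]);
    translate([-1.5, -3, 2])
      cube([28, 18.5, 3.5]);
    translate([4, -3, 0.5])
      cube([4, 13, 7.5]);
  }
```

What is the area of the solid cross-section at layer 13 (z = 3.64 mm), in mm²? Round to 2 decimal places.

644.00 mm²

At z = 3.64 mm: the 9×29.5 cube contributes its full rectangle (area 265.50 mm²); the cube at (-1.5, -3) (footprint 28×18.5) is included at this height (area 518.00 mm²); the cube at (4, -3) is present — its section is the full 4×13 rectangle (area 52.00 mm²); Combining (union): the regions partially overlap — summed areas 835.50 mm² minus the doubly-counted overlap 191.50 mm² gives 644.00 mm² — area = 644.00 mm²; (whole slice rotated 50° about Z — lengths, areas and connectivity unchanged). Overall, the cross-section is a single solid region. Net area = 644.00 mm².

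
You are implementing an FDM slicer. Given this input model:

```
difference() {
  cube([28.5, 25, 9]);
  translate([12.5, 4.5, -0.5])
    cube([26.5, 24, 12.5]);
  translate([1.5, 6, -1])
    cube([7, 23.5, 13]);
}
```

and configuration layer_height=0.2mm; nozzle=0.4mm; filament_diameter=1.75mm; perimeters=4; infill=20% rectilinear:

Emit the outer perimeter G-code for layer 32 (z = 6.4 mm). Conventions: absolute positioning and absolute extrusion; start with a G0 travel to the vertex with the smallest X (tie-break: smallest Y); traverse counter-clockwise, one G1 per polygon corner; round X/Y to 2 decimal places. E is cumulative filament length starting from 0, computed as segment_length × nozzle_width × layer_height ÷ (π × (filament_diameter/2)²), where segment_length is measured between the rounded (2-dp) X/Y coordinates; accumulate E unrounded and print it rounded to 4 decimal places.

G0 X0.00 Y0.00 Z6.40
G1 X28.50 Y0.00 E0.9479
G1 X28.50 Y4.50 E1.0976
G1 X12.50 Y4.50 E1.6297
G1 X12.50 Y25.00 E2.3116
G1 X8.50 Y25.00 E2.4446
G1 X8.50 Y6.00 E3.0766
G1 X1.50 Y6.00 E3.3094
G1 X1.50 Y25.00 E3.9413
G1 X0.00 Y25.00 E3.9912
G1 X0.00 Y0.00 E4.8227

At z = 6.4 mm: the 28.5×25 cube contributes its full rectangle; the 26.5×24 cube at (12.5, 4.5) contributes its full rectangle; the 7×23.5 cube at (1.5, 6) contributes its full rectangle; Taking the first minus the rest: starting from the 28.5×25 cube, the 26.5×24 cube at (12.5, 4.5) partially overlaps it — only the 328.00 mm² overlap (of its 636.00 mm²) is removed, clipping the outline; the 7×23.5 cube at (1.5, 6) partially overlaps it — only the 133.00 mm² overlap (of its 164.50 mm²) is removed, clipping the outline — 1 connected region. The outline is a single polygon with 10 vertices. Extrusion per mm of travel: 0.4 × 0.2 / (π × 0.875²) = 0.033260. Accumulating E over each segment gives final E = 4.8227.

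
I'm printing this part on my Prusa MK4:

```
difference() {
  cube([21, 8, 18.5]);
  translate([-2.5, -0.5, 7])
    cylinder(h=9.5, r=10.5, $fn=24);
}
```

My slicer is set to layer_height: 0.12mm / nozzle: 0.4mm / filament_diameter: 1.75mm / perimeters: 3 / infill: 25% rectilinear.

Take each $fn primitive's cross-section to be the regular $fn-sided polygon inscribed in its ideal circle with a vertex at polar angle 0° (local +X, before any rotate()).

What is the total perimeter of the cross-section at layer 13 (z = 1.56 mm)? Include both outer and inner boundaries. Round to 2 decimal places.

At z = 1.56 mm: the cube (footprint 21×8) is included at this height (perimeter 58.00 mm); the cylinder at (-2.5, -0.5) does not reach this height (z outside [7, 16.5]); Taking the first minus the rest: none of the subtracted shapes is present at this height, so the 21×8 cube is unchanged — boundary = 58.00 mm. Overall, the cross-section is a single solid region. Total boundary length (outer) = 58.00 mm.

58.00 mm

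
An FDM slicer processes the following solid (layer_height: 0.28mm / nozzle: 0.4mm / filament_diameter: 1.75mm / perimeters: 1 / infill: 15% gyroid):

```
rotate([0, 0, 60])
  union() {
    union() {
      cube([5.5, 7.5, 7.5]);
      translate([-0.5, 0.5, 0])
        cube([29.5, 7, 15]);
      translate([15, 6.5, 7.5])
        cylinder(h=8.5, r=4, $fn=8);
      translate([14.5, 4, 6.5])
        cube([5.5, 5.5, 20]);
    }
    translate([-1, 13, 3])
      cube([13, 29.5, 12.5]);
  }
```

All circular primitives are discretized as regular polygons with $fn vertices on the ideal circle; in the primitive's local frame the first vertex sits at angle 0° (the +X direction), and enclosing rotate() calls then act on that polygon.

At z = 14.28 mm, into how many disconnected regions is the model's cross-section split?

2

At z = 14.28 mm: the cube is absent (z outside [0, 7.5]); the cube at (-0.5, 0.5) is present — its section is the full 29.5×7 rectangle; the r=4 cylinder at (15, 6.5) gives a regular 8-gon of circumradius 4 (constant along its height); the 5.5×5.5 cube at (14.5, 4) contributes its full rectangle; Taking the union: the regions partially overlap (shared area 56.78 mm²), so overlapping operands fuse into one piece — 1 connected region; the cube at (-1, 13) is present — its section is the full 13×29.5 rectangle; Merging all regions: the 2 present regions are separate (no shared area or edge), so areas and boundary lengths simply add and each stays a separate island — 2 connected regions; (whole slice rotated 60° about Z — lengths, areas and connectivity unchanged). The result has 2 disconnected regions.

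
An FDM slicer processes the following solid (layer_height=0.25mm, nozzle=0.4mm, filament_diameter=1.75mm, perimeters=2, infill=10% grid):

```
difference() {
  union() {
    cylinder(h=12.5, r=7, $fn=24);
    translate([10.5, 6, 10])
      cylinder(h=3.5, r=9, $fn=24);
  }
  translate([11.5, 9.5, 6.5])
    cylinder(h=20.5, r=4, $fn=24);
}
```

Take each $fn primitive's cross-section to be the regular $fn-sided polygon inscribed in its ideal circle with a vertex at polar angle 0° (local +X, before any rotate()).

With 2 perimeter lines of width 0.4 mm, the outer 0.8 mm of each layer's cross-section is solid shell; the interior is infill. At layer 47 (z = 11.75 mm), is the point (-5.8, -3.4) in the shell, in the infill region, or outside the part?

At z = 11.75 mm: the r=7 cylinder gives a regular 24-gon of circumradius 7 (constant along its height); the r=9 cylinder at (10.5, 6) contributes a regular 24-gon of circumradius 9; Combining (union): the regions partially overlap (shared area 26.73 mm²), so overlapping operands fuse into one piece — 1 connected region; the cylinder at (11.5, 9.5): section is a regular 24-gon, circumradius r=4; Subtracting the remaining from the first: starting from the result so far, the r=4 cylinder at (11.5, 9.5) lies wholly inside it (removes its full 49.69 mm² and its 25.06 mm outline becomes a hole wall) — 1 connected region with 1 hole. Overall, the cross-section is one region with 1 hole. The nearest boundary edge runs (-4.95, -4.95)→(-6.06, -3.50); distance from the point to it = 0.27 mm. The point is inside the cross-section, 0.27 mm from the nearest boundary — within the 0.8 mm shell band (2 × 0.4).

shell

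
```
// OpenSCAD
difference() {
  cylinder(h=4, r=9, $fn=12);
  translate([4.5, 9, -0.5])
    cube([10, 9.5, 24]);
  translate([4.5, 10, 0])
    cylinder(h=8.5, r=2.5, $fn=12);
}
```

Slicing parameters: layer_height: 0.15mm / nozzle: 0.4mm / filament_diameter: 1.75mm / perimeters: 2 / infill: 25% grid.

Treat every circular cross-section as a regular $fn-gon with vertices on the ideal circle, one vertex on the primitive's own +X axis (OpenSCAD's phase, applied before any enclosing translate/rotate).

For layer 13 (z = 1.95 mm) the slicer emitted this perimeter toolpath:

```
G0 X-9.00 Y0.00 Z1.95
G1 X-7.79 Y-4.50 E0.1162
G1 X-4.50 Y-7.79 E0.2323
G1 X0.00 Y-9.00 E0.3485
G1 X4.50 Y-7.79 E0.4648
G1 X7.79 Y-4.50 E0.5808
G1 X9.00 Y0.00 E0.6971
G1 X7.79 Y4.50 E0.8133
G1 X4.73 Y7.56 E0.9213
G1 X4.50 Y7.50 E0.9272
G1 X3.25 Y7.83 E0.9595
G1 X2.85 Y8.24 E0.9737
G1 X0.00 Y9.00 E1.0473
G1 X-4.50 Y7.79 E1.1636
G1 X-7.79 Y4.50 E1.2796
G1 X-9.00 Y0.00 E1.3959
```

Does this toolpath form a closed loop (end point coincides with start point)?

yes

Start point (G0): (-9.00, 0.00). End point (last G1): the path returns to the start — closed.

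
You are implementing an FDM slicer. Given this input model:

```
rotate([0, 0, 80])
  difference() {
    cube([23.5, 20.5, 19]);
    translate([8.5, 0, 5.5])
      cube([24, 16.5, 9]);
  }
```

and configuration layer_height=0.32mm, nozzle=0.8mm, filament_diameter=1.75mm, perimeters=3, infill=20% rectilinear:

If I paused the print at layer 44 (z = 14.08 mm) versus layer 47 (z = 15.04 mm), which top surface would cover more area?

Layer 44 (z = 14.08): the 23.5×20.5 cube contributes its full rectangle (area 481.75 mm²); the 24×16.5 cube at (8.5, 0) contributes its full rectangle (area 396.00 mm²); Taking the first minus the rest: starting from the 23.5×20.5 cube (481.75 mm²), the 24×16.5 cube at (8.5, 0) partially overlaps it — only the 247.50 mm² overlap (of its 396.00 mm²) is removed, clipping the outline — area = 234.25 mm²; (rotated 80° about Z; rotation is an isometry so areas/perimeters/island counts are preserved). So its area = 234.25 mm². Layer 47 (z = 15.04): the cube (footprint 23.5×20.5) is included at this height (area 481.75 mm²); the cube at (8.5, 0) is not intersected at this z (z outside [5.5, 14.5]); Taking the first minus the rest: none of the subtracted shapes is present at this height, so the 23.5×20.5 cube is unchanged — area = 481.75 mm²; (whole slice rotated 80° about Z — lengths, areas and connectivity unchanged). So its area = 481.75 mm². Layer 47 is larger (481.75 vs 234.25 mm²).

layer 47 (z = 15.04 mm)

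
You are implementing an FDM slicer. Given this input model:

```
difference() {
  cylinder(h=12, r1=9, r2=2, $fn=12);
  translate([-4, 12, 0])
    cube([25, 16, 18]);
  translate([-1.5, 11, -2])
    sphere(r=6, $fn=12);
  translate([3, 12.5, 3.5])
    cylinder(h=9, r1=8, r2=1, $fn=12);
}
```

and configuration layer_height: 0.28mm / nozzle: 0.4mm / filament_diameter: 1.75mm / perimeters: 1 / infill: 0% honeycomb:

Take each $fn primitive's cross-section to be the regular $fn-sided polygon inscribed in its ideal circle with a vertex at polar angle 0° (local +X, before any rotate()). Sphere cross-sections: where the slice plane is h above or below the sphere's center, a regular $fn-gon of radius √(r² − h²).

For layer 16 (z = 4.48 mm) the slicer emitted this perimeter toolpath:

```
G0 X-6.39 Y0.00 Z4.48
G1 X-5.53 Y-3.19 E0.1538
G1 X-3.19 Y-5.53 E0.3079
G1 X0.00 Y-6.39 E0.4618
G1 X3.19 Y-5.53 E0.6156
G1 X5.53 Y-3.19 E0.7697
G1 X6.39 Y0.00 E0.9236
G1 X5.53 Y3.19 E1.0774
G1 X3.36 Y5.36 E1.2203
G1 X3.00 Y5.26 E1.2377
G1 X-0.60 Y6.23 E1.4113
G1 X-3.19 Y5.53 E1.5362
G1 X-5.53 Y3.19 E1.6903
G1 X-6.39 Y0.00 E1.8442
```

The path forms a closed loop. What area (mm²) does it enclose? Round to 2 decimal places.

Apply the shoelace formula to the sequence of (X, Y) vertices; enclosed area = 121.22 mm².

121.22 mm²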